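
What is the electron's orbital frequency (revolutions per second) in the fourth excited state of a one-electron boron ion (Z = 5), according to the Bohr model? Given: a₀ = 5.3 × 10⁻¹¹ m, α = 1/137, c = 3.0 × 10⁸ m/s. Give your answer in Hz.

1.3 × 10¹⁵ Hz

r = n²a₀/Z = 2.6 × 10⁻¹⁰ m, v = Zαc/n = 2.2 × 10⁶ m/s
f = v/(2πr) = 1.3 × 10¹⁵ Hz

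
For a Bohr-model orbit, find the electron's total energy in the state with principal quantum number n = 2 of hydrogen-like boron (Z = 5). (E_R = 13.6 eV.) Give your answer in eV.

-85.0 eV

E_n = −E_R·Z²/n² = −13.6 × 5²/2² = -85.0 eV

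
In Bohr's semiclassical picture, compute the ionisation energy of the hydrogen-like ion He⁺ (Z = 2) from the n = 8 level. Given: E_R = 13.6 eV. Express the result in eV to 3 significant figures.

0.850 eV

E_n = −E_R·Z²/n² = −13.6 × 2²/8² eV = -0.850 eV
Ionisation energy = −E_n = 0.850 eV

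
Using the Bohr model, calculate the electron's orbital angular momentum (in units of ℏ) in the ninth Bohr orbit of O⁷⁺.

L_n = nℏ, so L/ℏ = n = 9.

9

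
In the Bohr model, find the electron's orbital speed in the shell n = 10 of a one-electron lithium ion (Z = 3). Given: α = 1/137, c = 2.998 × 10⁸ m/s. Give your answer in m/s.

v_n = Zαc/n = 3 × 0.007299 × 2.998 × 10⁸ / 10
    = 6.565 × 10⁵ m/s

6.565 × 10⁵ m/s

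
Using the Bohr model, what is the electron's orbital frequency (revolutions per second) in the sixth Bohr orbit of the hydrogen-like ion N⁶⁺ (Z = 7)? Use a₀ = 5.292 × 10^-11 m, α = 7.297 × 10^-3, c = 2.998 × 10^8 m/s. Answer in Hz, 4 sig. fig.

1.493 × 10^15 Hz

r = n²a₀/Z = 2.722 × 10^-10 m, v = Zαc/n = 2.552 × 10^6 m/s
f = v/(2πr) = 1.493 × 10^15 Hz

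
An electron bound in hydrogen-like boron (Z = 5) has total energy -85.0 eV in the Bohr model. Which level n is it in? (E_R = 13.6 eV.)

E_n = −E_R Z²/n² ⇒ n² = E_R Z²/(−E_n) = 13.6 × 5² / 85.0 ≈ 4.00
n = 2

2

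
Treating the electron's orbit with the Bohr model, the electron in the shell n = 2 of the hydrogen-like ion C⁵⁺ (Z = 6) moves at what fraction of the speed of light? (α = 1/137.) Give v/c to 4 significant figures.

0.02190

v_n = Zαc/n, so v/c = Zα/n = 6 × 0.007299 / 2 = 0.02190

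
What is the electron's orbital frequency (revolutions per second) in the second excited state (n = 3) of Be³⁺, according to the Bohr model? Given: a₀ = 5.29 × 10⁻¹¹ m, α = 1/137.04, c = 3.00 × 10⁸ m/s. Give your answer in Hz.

3.90 × 10¹⁵ Hz

r = n²a₀/Z = 1.19 × 10⁻¹⁰ m, v = Zαc/n = 2.92 × 10⁶ m/s
f = v/(2πr) = 3.90 × 10¹⁵ Hz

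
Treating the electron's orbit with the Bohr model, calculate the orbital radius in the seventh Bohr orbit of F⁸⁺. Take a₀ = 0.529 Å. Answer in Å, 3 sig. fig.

2.88 Å

r_n = n²a₀/Z = 7² × 0.529 / 9
    = 49 × 0.529 / 9 = 2.88 Å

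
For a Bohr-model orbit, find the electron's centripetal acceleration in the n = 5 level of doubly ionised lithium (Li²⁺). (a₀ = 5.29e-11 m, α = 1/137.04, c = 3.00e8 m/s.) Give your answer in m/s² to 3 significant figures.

r = n²a₀/Z = 4.41e-10 m, v = Zαc/n = 1.31e6 m/s
a = v²/r = (1.31e6)² / 4.41e-10 = 3.91e21 m/s²

3.91e21 m/s²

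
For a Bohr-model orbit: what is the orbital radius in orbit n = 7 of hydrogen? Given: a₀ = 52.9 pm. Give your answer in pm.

r_n = n²a₀/Z = 7² × 52.9 / 1
    = 49 × 52.9 / 1 = 2590 pm

2590 pm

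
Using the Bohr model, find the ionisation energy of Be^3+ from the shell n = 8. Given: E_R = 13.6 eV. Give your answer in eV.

E_n = −E_R·Z²/n² = −13.6 × 4²/8² eV = -3.40 eV
Ionisation energy = −E_n = 3.40 eV

3.40 eV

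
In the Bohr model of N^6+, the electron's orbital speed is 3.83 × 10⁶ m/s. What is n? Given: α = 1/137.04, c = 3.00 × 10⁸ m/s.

4

v_n = Zαc/n ⇒ n = Zαc/v = 7 × 0.00730 × 3.00 × 10⁸ / 3.83 × 10⁶ ≈ 4.00
n = 4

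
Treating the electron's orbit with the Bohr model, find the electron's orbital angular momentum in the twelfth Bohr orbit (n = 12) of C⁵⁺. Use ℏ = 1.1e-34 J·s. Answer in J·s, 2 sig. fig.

1.3e-33 J·s

L_n = nℏ = 12 × 1.1e-34 = 1.3e-33 J·s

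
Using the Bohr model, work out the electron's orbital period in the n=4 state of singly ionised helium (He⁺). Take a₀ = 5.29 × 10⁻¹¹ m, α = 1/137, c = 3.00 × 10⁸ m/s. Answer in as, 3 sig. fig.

2430 as

r = n²a₀/Z = 4²·5.29 × 10⁻¹¹/2 = 4.23 × 10⁻¹⁰ m
v = Zαc/n = 2·0.00730·3.00 × 10⁸/4 = 1.09 × 10⁶ m/s
T = 2πr/v = 2.43 × 10⁻¹⁵ s = 2430 as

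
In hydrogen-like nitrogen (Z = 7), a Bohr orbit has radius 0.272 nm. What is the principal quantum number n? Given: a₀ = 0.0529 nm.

6

r_n = n²a₀/Z ⇒ n² = rZ/a₀ = 0.272 × 7 / 0.0529 ≈ 35.99
n = 6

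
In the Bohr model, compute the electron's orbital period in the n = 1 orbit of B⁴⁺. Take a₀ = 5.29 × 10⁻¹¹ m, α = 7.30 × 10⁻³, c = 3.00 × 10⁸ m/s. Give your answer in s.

r = n²a₀/Z = 1²·5.29 × 10⁻¹¹/5 = 1.06 × 10⁻¹¹ m
v = Zαc/n = 5·0.00730·3.00 × 10⁸/1 = 1.09 × 10⁷ m/s
T = 2πr/v = 6.07 × 10⁻¹⁸ s

6.07 × 10⁻¹⁸ s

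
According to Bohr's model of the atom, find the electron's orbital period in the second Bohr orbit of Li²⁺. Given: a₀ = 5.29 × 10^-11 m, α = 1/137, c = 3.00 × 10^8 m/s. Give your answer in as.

r = n²a₀/Z = 2²·5.29 × 10^-11/3 = 7.05 × 10^-11 m
v = Zαc/n = 3·0.00730·3.00 × 10^8/2 = 3.28 × 10^6 m/s
T = 2πr/v = 1.35 × 10^-16 s = 135 as

135 as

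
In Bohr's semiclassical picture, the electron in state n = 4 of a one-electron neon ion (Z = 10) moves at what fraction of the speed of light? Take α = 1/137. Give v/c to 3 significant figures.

0.0182

v_n = Zαc/n, so v/c = Zα/n = 10 × 0.00730 / 4 = 0.0182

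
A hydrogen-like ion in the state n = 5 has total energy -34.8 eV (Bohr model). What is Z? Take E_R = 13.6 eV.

E_n = −E_R Z²/n² ⇒ Z² = −E_n n²/E_R = 34.8 × 5² / 13.6 ≈ 63.97
Z = 8

8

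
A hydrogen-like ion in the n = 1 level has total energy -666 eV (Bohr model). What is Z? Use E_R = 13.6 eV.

E_n = −E_R Z²/n² ⇒ Z² = −E_n n²/E_R = 666 × 1² / 13.6 ≈ 48.97
Z = 7

7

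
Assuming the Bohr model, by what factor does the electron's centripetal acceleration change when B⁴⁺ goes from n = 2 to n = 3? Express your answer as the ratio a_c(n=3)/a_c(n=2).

a_c ∝ Z^3 · n^-4; with Z fixed, a_c ∝ n^-4.
a_c(n=3)/a_c(n=2) = (3/2)^-4 = 16/81

16/81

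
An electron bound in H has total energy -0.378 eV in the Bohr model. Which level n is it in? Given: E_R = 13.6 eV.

E_n = −E_R Z²/n² ⇒ n² = E_R Z²/(−E_n) = 13.6 × 1² / 0.378 ≈ 35.98
n = 6

6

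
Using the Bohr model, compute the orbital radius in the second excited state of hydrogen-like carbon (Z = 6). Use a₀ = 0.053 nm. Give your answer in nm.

r_n = n²a₀/Z = 3² × 0.053 / 6
    = 9 × 0.053 / 6 = 0.080 nm

0.080 nm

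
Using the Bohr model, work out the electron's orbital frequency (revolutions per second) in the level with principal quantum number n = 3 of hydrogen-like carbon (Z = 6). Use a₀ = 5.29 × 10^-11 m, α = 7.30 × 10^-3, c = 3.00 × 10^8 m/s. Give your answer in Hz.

8.79 × 10^15 Hz

r = n²a₀/Z = 7.94 × 10^-11 m, v = Zαc/n = 4.38 × 10^6 m/s
f = v/(2πr) = 8.79 × 10^15 Hz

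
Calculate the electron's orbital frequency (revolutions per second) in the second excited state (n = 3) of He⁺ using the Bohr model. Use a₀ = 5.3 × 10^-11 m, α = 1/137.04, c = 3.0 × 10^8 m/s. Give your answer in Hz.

r = n²a₀/Z = 2.4 × 10^-10 m, v = Zαc/n = 1.5 × 10^6 m/s
f = v/(2πr) = 9.7 × 10^14 Hz

9.7 × 10^14 Hz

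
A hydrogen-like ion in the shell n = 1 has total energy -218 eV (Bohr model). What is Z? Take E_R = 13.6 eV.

4

E_n = −E_R Z²/n² ⇒ Z² = −E_n n²/E_R = 218 × 1² / 13.6 ≈ 16.03
Z = 4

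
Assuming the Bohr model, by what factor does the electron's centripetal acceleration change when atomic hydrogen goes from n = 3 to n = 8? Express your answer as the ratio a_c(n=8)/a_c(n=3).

81/4096

a_c ∝ Z^3 · n^-4; with Z fixed, a_c ∝ n^-4.
a_c(n=8)/a_c(n=3) = (8/3)^-4 = 81/4096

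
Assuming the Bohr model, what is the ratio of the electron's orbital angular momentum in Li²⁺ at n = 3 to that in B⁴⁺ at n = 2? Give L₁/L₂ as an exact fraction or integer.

3/2

L = nℏ is independent of Z.
L₁/L₂ = n₁/n₂ = 3/2 = 3/2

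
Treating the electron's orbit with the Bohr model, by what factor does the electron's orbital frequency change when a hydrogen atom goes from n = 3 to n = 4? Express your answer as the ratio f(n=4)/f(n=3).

27/64

f ∝ Z^2 · n^-3; with Z fixed, f ∝ n^-3.
f(n=4)/f(n=3) = (4/3)^-3 = 27/64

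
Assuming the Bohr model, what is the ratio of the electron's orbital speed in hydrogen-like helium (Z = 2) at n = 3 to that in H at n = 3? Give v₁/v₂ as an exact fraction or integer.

v ∝ Z^1 · n^-1
v₁/v₂ = (2/1)^1 · (3/3)^-1 = 2

2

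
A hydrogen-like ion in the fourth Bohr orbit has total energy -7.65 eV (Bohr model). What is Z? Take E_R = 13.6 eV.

E_n = −E_R Z²/n² ⇒ Z² = −E_n n²/E_R = 7.65 × 4² / 13.6 ≈ 9.00
Z = 3

3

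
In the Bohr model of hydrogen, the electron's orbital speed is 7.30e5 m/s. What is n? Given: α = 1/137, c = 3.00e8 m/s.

v_n = Zαc/n ⇒ n = Zαc/v = 1 × 0.00730 × 3.00e8 / 7.30e5 ≈ 3.00
n = 3

3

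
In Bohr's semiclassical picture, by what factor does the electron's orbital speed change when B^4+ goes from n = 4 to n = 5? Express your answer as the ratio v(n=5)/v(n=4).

4/5

v ∝ Z^1 · n^-1; with Z fixed, v ∝ n^-1.
v(n=5)/v(n=4) = (5/4)^-1 = 4/5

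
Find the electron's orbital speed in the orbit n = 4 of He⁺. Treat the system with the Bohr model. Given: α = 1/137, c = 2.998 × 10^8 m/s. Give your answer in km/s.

1094 km/s

v_n = Zαc/n = 2 × 0.007299 × 2.998 × 10^8 / 4
    = 1094 km/s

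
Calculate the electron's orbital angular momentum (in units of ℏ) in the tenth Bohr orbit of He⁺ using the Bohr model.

L_n = nℏ, so L/ℏ = n = 10.

10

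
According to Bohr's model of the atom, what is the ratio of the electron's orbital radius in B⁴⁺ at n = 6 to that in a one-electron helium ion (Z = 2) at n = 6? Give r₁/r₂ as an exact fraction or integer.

2/5

r ∝ Z^-1 · n^2
r₁/r₂ = (5/2)^-1 · (6/6)^2 = 2/5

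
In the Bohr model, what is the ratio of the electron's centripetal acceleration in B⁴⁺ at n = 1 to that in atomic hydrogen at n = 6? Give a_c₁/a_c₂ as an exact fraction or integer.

a_c ∝ Z^3 · n^-4
a_c₁/a_c₂ = (5/1)^3 · (1/6)^-4 = 162000

162000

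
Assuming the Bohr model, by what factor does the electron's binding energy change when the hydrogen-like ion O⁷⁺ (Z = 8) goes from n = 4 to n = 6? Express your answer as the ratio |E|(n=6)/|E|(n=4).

|E| ∝ Z^2 · n^-2; with Z fixed, |E| ∝ n^-2.
|E|(n=6)/|E|(n=4) = (6/4)^-2 = 4/9

4/9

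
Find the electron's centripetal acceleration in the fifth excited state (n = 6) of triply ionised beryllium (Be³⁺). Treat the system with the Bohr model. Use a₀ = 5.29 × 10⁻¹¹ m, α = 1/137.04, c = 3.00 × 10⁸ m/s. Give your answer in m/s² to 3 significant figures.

r = n²a₀/Z = 4.76 × 10⁻¹⁰ m, v = Zαc/n = 1.46 × 10⁶ m/s
a = v²/r = (1.46 × 10⁶)² / 4.76 × 10⁻¹⁰ = 4.47 × 10²¹ m/s²

4.47 × 10²¹ m/s²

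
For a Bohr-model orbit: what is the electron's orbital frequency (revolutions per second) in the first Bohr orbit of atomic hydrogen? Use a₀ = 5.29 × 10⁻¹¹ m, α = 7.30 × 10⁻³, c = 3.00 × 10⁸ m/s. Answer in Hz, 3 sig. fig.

6.59 × 10¹⁵ Hz

r = n²a₀/Z = 5.29 × 10⁻¹¹ m, v = Zαc/n = 2.19 × 10⁶ m/s
f = v/(2πr) = 6.59 × 10¹⁵ Hz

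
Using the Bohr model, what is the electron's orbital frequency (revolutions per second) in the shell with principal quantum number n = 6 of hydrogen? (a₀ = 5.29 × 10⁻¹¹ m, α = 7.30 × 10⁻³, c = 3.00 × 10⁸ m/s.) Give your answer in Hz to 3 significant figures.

3.05 × 10¹³ Hz

r = n²a₀/Z = 1.90 × 10⁻⁹ m, v = Zαc/n = 3.65 × 10⁵ m/s
f = v/(2πr) = 3.05 × 10¹³ Hz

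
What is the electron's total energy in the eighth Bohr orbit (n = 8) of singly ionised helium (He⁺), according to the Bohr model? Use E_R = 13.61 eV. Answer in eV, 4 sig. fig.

E_n = −E_R·Z²/n² = −13.61 × 2²/8² = -0.8506 eV

-0.8506 eV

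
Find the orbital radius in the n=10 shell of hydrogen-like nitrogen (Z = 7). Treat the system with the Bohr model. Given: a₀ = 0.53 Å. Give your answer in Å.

7.6 Å

r_n = n²a₀/Z = 10² × 0.53 / 7
    = 100 × 0.53 / 7 = 7.6 Å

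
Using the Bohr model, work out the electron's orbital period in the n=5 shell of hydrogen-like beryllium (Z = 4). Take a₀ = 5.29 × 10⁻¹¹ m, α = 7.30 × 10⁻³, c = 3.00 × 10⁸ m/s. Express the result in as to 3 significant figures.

r = n²a₀/Z = 5²·5.29 × 10⁻¹¹/4 = 3.31 × 10⁻¹⁰ m
v = Zαc/n = 4·0.00730·3.00 × 10⁸/5 = 1.75 × 10⁶ m/s
T = 2πr/v = 1.19 × 10⁻¹⁵ s = 1190 as

1190 as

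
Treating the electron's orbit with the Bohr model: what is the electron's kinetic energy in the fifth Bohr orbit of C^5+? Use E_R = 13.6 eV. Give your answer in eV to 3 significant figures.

For a Coulomb orbit the virial theorem gives K = −E_n.
E_n = −E_R·Z²/n², so K = E_R·Z²/n² = 13.6 × 6²/5² = 19.6 eV

19.6 eV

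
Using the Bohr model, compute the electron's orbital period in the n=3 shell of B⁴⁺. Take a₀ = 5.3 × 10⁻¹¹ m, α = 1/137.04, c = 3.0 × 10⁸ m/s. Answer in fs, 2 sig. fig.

r = n²a₀/Z = 3²·5.3 × 10⁻¹¹/5 = 9.5 × 10⁻¹¹ m
v = Zαc/n = 5·0.0073·3.0 × 10⁸/3 = 3.6 × 10⁶ m/s
T = 2πr/v = 1.6 × 10⁻¹⁶ s = 0.16 fs

0.16 fs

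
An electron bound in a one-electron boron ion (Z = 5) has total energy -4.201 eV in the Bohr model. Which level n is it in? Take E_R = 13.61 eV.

9

E_n = −E_R Z²/n² ⇒ n² = E_R Z²/(−E_n) = 13.61 × 5² / 4.201 ≈ 80.99
n = 9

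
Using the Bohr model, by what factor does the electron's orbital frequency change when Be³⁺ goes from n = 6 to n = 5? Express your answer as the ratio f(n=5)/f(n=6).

216/125

f ∝ Z^2 · n^-3; with Z fixed, f ∝ n^-3.
f(n=5)/f(n=6) = (5/6)^-3 = 216/125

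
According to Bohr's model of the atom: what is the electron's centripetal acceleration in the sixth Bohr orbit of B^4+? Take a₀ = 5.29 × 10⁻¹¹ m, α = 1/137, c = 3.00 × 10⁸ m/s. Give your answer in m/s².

8.74 × 10²¹ m/s²

r = n²a₀/Z = 3.81 × 10⁻¹⁰ m, v = Zαc/n = 1.82 × 10⁶ m/s
a = v²/r = (1.82 × 10⁶)² / 3.81 × 10⁻¹⁰ = 8.74 × 10²¹ m/s²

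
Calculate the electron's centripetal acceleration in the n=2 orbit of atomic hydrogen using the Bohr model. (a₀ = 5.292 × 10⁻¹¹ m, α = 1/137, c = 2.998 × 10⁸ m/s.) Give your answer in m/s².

r = n²a₀/Z = 2.117 × 10⁻¹⁰ m, v = Zαc/n = 1.094 × 10⁶ m/s
a = v²/r = (1.094 × 10⁶)² / 2.117 × 10⁻¹⁰ = 5.656 × 10²¹ m/s²

5.656 × 10²¹ m/s²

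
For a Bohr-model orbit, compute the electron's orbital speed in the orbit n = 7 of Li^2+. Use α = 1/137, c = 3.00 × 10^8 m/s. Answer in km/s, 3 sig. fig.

938 km/s

v_n = Zαc/n = 3 × 0.00730 × 3.00 × 10^8 / 7
    = 938 km/s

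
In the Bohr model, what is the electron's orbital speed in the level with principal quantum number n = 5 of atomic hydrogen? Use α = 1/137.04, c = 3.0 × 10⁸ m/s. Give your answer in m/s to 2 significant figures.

v_n = Zαc/n = 1 × 0.0073 × 3.0 × 10⁸ / 5
    = 4.4 × 10⁵ m/s

4.4 × 10⁵ m/s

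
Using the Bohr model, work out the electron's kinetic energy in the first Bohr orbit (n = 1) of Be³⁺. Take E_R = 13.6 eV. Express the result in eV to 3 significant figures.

218 eV

For a Coulomb orbit the virial theorem gives K = −E_n.
E_n = −E_R·Z²/n², so K = E_R·Z²/n² = 13.6 × 4²/1² = 218 eV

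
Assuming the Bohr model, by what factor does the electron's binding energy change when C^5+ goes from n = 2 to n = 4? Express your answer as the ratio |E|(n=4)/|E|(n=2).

|E| ∝ Z^2 · n^-2; with Z fixed, |E| ∝ n^-2.
|E|(n=4)/|E|(n=2) = (4/2)^-2 = 1/4

1/4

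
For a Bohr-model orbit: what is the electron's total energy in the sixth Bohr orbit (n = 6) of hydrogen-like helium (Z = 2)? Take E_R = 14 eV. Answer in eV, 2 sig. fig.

E_n = −E_R·Z²/n² = −14 × 2²/6² = -1.6 eV

-1.6 eV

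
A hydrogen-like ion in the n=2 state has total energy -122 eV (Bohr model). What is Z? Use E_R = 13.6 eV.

6

E_n = −E_R Z²/n² ⇒ Z² = −E_n n²/E_R = 122 × 2² / 13.6 ≈ 35.88
Z = 6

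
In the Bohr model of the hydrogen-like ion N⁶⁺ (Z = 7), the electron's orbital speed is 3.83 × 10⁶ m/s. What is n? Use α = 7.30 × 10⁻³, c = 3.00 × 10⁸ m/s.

v_n = Zαc/n ⇒ n = Zαc/v = 7 × 0.00730 × 3.00 × 10⁸ / 3.83 × 10⁶ ≈ 4.00
n = 4

4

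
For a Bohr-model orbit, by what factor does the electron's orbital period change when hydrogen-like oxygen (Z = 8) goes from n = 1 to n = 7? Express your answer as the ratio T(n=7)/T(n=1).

343

T ∝ Z^-2 · n^3; with Z fixed, T ∝ n^3.
T(n=7)/T(n=1) = (7/1)^3 = 343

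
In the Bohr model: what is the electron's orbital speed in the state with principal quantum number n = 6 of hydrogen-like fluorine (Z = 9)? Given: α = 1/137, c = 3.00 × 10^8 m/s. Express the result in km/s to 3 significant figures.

3280 km/s

v_n = Zαc/n = 9 × 0.00730 × 3.00 × 10^8 / 6
    = 3280 km/s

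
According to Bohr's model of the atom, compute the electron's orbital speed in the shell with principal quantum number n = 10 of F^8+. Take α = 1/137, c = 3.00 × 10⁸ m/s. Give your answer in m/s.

v_n = Zαc/n = 9 × 0.00730 × 3.00 × 10⁸ / 10
    = 1.97 × 10⁶ m/s

1.97 × 10⁶ m/s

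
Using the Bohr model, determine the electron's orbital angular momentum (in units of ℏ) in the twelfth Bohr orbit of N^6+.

12

L_n = nℏ, so L/ℏ = n = 12.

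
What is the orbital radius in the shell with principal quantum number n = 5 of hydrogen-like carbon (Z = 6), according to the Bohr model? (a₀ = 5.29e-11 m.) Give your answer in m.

r_n = n²a₀/Z = 5² × 5.29e-11 / 6
    = 25 × 5.29e-11 / 6 = 2.20e-10 m

2.20e-10 m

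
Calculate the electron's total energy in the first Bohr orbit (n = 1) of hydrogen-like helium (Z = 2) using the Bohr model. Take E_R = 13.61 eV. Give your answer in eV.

-54.44 eV

E_n = −E_R·Z²/n² = −13.61 × 2²/1² = -54.44 eV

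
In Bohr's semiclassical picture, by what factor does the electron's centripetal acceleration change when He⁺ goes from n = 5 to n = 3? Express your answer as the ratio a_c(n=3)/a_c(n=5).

625/81

a_c ∝ Z^3 · n^-4; with Z fixed, a_c ∝ n^-4.
a_c(n=3)/a_c(n=5) = (3/5)^-4 = 625/81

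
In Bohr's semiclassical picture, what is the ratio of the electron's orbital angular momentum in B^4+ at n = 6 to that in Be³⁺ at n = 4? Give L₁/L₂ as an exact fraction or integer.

L = nℏ is independent of Z.
L₁/L₂ = n₁/n₂ = 6/4 = 3/2

3/2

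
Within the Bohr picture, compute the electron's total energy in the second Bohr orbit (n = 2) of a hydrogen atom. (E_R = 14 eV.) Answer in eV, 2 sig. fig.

-3.5 eV

E_n = −E_R·Z²/n² = −14 × 1²/2² = -3.5 eV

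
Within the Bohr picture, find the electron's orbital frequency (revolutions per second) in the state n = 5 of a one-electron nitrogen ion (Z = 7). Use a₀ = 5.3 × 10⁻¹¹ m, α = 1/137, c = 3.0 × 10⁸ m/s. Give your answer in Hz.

2.6 × 10¹⁵ Hz

r = n²a₀/Z = 1.9 × 10⁻¹⁰ m, v = Zαc/n = 3.1 × 10⁶ m/s
f = v/(2πr) = 2.6 × 10¹⁵ Hz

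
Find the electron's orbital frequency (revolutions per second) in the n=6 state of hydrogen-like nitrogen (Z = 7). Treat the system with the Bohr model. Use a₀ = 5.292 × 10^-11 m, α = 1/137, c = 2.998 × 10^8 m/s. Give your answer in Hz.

1.493 × 10^15 Hz

r = n²a₀/Z = 2.722 × 10^-10 m, v = Zαc/n = 2.553 × 10^6 m/s
f = v/(2πr) = 1.493 × 10^15 Hz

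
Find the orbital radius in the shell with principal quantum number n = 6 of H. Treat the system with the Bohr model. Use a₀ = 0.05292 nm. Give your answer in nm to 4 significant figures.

r_n = n²a₀/Z = 6² × 0.05292 / 1
    = 36 × 0.05292 / 1 = 1.905 nm

1.905 nm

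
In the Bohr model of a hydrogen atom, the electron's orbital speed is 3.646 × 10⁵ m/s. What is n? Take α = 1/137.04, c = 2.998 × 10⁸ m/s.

v_n = Zαc/n ⇒ n = Zαc/v = 1 × 0.007297 × 2.998 × 10⁸ / 3.646 × 10⁵ ≈ 6.00
n = 6

6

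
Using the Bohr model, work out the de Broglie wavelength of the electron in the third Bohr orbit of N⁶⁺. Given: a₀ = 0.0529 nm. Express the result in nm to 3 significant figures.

0.142 nm

The Bohr quantisation condition is nλ = 2πr_n.
r_n = n²a₀/Z = 0.0680 nm
λ = 2πr_n/n = 2π·0.0680/3 = 0.142 nm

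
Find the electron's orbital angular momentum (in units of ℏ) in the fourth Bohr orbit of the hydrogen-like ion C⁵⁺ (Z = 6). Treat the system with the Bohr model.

L_n = nℏ, so L/ℏ = n = 4.

4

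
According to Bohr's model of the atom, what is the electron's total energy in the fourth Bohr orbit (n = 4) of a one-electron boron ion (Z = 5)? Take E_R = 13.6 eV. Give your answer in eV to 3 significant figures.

E_n = −E_R·Z²/n² = −13.6 × 5²/4² = -21.2 eV

-21.2 eV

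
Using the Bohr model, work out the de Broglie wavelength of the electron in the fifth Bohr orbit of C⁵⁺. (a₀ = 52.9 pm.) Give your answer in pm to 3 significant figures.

The Bohr quantisation condition is nλ = 2πr_n.
r_n = n²a₀/Z = 220 pm
λ = 2πr_n/n = 2π·220/5 = 277 pm

277 pm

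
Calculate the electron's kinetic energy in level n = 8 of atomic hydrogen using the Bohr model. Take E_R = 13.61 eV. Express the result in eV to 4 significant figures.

For a Coulomb orbit the virial theorem gives K = −E_n.
E_n = −E_R·Z²/n², so K = E_R·Z²/n² = 13.61 × 1²/8² = 0.2127 eV

0.2127 eV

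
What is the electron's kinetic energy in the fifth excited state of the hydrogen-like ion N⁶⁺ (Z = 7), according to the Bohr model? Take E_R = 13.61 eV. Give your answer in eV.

For a Coulomb orbit the virial theorem gives K = −E_n.
E_n = −E_R·Z²/n², so K = E_R·Z²/n² = 13.61 × 7²/6² = 18.52 eV

18.52 eV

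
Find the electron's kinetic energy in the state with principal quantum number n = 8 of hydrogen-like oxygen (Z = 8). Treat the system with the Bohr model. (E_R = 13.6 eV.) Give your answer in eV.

13.6 eV

For a Coulomb orbit the virial theorem gives K = −E_n.
E_n = −E_R·Z²/n², so K = E_R·Z²/n² = 13.6 × 8²/8² = 13.6 eV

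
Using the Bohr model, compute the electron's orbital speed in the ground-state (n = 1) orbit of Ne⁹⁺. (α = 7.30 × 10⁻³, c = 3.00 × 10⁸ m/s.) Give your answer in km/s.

2.19 × 10⁴ km/s

v_n = Zαc/n = 10 × 0.00730 × 3.00 × 10⁸ / 1
    = 2.19 × 10⁴ km/s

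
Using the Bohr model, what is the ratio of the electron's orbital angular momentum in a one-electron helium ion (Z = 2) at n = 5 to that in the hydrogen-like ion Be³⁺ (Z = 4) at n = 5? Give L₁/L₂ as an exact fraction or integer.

L = nℏ is independent of Z.
L₁/L₂ = n₁/n₂ = 5/5 = 1

1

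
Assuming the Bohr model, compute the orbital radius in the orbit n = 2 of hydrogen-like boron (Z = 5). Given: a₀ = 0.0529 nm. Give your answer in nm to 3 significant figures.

0.0423 nm

r_n = n²a₀/Z = 2² × 0.0529 / 5
    = 4 × 0.0529 / 5 = 0.0423 nm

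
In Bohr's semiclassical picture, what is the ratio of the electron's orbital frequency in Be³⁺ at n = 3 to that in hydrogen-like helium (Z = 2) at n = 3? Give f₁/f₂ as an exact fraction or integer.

f ∝ Z^2 · n^-3
f₁/f₂ = (4/2)^2 · (3/3)^-3 = 4

4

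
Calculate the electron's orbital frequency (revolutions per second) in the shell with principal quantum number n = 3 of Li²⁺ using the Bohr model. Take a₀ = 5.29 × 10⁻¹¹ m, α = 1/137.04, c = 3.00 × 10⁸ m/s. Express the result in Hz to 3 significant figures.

r = n²a₀/Z = 1.59 × 10⁻¹⁰ m, v = Zαc/n = 2.19 × 10⁶ m/s
f = v/(2πr) = 2.20 × 10¹⁵ Hz

2.20 × 10¹⁵ Hz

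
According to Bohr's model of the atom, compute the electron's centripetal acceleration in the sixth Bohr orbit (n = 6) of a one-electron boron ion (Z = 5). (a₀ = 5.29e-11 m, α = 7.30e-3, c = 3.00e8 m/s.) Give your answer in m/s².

8.74e21 m/s²

r = n²a₀/Z = 3.81e-10 m, v = Zαc/n = 1.82e6 m/s
a = v²/r = (1.82e6)² / 3.81e-10 = 8.74e21 m/s²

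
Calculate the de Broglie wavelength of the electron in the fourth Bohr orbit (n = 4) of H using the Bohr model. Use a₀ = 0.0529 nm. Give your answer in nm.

The Bohr quantisation condition is nλ = 2πr_n.
r_n = n²a₀/Z = 0.846 nm
λ = 2πr_n/n = 2π·0.846/4 = 1.33 nm

1.33 nm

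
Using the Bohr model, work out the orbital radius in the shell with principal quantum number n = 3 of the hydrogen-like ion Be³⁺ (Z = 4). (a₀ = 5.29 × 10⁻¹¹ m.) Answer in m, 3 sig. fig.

r_n = n²a₀/Z = 3² × 5.29 × 10⁻¹¹ / 4
    = 9 × 5.29 × 10⁻¹¹ / 4 = 1.19 × 10⁻¹⁰ m

1.19 × 10⁻¹⁰ m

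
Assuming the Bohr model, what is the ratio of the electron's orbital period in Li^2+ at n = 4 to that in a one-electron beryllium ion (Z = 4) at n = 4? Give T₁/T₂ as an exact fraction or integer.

T ∝ Z^-2 · n^3
T₁/T₂ = (3/4)^-2 · (4/4)^3 = 16/9

16/9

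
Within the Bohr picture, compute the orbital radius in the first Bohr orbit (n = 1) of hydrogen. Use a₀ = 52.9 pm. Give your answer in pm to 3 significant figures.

r_n = n²a₀/Z = 1² × 52.9 / 1
    = 1 × 52.9 / 1 = 52.9 pm

52.9 pm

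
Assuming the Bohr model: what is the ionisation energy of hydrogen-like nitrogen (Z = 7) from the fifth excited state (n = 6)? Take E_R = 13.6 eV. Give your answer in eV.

E_n = −E_R·Z²/n² = −13.6 × 7²/6² eV = -18.5 eV
Ionisation energy = −E_n = 18.5 eV

18.5 eV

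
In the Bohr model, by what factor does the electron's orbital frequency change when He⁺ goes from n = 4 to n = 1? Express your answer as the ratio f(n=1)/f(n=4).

64

f ∝ Z^2 · n^-3; with Z fixed, f ∝ n^-3.
f(n=1)/f(n=4) = (1/4)^-3 = 64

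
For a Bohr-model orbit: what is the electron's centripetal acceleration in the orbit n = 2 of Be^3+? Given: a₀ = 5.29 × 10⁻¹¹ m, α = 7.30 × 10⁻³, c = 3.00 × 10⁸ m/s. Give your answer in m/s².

r = n²a₀/Z = 5.29 × 10⁻¹¹ m, v = Zαc/n = 4.38 × 10⁶ m/s
a = v²/r = (4.38 × 10⁶)² / 5.29 × 10⁻¹¹ = 3.63 × 10²³ m/s²

3.63 × 10²³ m/s²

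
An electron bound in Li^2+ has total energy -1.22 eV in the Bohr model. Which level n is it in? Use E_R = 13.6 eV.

10

E_n = −E_R Z²/n² ⇒ n² = E_R Z²/(−E_n) = 13.6 × 3² / 1.22 ≈ 100.33
n = 10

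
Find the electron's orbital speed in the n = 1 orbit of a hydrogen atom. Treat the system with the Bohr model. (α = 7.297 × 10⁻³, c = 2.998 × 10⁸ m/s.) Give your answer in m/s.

v_n = Zαc/n = 1 × 0.007297 × 2.998 × 10⁸ / 1
    = 2.188 × 10⁶ m/s

2.188 × 10⁶ m/s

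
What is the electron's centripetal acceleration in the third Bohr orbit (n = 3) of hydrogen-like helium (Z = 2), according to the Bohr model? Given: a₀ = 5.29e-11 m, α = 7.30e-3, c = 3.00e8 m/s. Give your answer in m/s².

8.95e21 m/s²

r = n²a₀/Z = 2.38e-10 m, v = Zαc/n = 1.46e6 m/s
a = v²/r = (1.46e6)² / 2.38e-10 = 8.95e21 m/s²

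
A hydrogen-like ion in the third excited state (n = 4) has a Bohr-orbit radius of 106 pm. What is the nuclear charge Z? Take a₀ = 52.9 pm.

8

r_n = n²a₀/Z ⇒ Z = n²a₀/r = 4² × 52.9 / 106 ≈ 7.98
Z = 8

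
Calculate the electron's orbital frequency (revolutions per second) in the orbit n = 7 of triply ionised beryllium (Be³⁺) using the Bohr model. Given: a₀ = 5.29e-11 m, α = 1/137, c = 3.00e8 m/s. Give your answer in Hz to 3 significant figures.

r = n²a₀/Z = 6.48e-10 m, v = Zαc/n = 1.25e6 m/s
f = v/(2πr) = 3.07e14 Hz

3.07e14 Hz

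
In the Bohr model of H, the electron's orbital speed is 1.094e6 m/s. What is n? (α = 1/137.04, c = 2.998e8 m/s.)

v_n = Zαc/n ⇒ n = Zαc/v = 1 × 0.007297 × 2.998e8 / 1.094e6 ≈ 2.00
n = 2

2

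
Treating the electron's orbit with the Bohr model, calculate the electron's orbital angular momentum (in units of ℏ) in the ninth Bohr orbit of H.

9

L_n = nℏ, so L/ℏ = n = 9.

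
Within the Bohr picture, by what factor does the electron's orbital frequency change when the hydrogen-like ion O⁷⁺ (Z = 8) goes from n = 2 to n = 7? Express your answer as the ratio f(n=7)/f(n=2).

f ∝ Z^2 · n^-3; with Z fixed, f ∝ n^-3.
f(n=7)/f(n=2) = (7/2)^-3 = 8/343

8/343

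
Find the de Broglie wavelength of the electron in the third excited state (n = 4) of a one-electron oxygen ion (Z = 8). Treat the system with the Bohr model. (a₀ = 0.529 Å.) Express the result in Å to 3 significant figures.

The Bohr quantisation condition is nλ = 2πr_n.
r_n = n²a₀/Z = 1.06 Å
λ = 2πr_n/n = 2π·1.06/4 = 1.66 Å

1.66 Å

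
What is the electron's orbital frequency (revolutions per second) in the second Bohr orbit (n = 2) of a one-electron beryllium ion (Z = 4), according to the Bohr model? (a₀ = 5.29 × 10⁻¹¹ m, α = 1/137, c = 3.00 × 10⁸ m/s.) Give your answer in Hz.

r = n²a₀/Z = 5.29 × 10⁻¹¹ m, v = Zαc/n = 4.38 × 10⁶ m/s
f = v/(2πr) = 1.32 × 10¹⁶ Hz

1.32 × 10¹⁶ Hz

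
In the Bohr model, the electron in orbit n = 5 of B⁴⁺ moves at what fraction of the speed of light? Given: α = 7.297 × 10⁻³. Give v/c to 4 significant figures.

v_n = Zαc/n, so v/c = Zα/n = 5 × 0.007297 / 5 = 0.007297

0.007297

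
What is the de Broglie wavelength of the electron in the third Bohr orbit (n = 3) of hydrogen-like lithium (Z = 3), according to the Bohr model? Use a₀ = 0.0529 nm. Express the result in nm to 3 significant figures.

0.332 nm

The Bohr quantisation condition is nλ = 2πr_n.
r_n = n²a₀/Z = 0.159 nm
λ = 2πr_n/n = 2π·0.159/3 = 0.332 nm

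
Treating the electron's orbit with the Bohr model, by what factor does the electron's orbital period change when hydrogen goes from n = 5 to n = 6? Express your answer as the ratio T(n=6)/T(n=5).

216/125

T ∝ Z^-2 · n^3; with Z fixed, T ∝ n^3.
T(n=6)/T(n=5) = (6/5)^3 = 216/125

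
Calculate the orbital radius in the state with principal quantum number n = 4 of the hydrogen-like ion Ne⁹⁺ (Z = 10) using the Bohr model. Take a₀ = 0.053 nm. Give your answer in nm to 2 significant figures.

0.085 nm

r_n = n²a₀/Z = 4² × 0.053 / 10
    = 16 × 0.053 / 10 = 0.085 nm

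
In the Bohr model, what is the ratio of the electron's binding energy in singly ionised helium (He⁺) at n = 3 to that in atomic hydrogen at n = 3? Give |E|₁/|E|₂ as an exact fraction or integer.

|E| ∝ Z^2 · n^-2
|E|₁/|E|₂ = (2/1)^2 · (3/3)^-2 = 4

4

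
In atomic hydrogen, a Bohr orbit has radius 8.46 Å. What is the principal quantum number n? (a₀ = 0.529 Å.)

r_n = n²a₀/Z ⇒ n² = rZ/a₀ = 8.46 × 1 / 0.529 ≈ 15.99
n = 4

4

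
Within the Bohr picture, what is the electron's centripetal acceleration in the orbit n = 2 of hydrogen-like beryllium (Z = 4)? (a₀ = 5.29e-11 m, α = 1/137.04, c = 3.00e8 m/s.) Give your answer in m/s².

r = n²a₀/Z = 5.29e-11 m, v = Zαc/n = 4.38e6 m/s
a = v²/r = (4.38e6)² / 5.29e-11 = 3.62e23 m/s²

3.62e23 m/s²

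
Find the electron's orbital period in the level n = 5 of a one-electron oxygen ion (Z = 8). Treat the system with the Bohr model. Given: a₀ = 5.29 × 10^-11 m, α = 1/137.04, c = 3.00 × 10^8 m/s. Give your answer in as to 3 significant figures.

297 as

r = n²a₀/Z = 5²·5.29 × 10^-11/8 = 1.65 × 10^-10 m
v = Zαc/n = 8·0.00730·3.00 × 10^8/5 = 3.50 × 10^6 m/s
T = 2πr/v = 2.97 × 10^-16 s = 297 as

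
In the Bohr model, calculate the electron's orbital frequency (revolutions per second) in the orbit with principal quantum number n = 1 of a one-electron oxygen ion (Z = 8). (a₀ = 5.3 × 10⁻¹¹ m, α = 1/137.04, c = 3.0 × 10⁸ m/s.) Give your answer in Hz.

r = n²a₀/Z = 6.6 × 10⁻¹² m, v = Zαc/n = 1.8 × 10⁷ m/s
f = v/(2πr) = 4.2 × 10¹⁷ Hz

4.2 × 10¹⁷ Hz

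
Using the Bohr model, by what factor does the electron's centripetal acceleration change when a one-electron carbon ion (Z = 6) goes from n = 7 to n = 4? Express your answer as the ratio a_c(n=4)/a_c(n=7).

2401/256

a_c ∝ Z^3 · n^-4; with Z fixed, a_c ∝ n^-4.
a_c(n=4)/a_c(n=7) = (4/7)^-4 = 2401/256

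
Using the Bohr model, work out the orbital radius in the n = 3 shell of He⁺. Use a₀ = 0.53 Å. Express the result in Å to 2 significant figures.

2.4 Å

r_n = n²a₀/Z = 3² × 0.53 / 2
    = 9 × 0.53 / 2 = 2.4 Å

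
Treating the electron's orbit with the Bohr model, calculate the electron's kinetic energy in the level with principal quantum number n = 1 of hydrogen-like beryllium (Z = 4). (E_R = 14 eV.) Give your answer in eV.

220 eV

For a Coulomb orbit the virial theorem gives K = −E_n.
E_n = −E_R·Z²/n², so K = E_R·Z²/n² = 14 × 4²/1² = 220 eV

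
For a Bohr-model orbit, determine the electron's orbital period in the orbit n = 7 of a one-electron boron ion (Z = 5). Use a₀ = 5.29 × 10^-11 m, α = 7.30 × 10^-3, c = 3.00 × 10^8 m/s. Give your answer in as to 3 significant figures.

2080 as

r = n²a₀/Z = 7²·5.29 × 10^-11/5 = 5.18 × 10^-10 m
v = Zαc/n = 5·0.00730·3.00 × 10^8/7 = 1.56 × 10^6 m/s
T = 2πr/v = 2.08 × 10^-15 s = 2080 as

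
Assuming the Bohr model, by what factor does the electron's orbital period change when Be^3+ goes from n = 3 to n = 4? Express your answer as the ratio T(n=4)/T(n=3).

64/27

T ∝ Z^-2 · n^3; with Z fixed, T ∝ n^3.
T(n=4)/T(n=3) = (4/3)^3 = 64/27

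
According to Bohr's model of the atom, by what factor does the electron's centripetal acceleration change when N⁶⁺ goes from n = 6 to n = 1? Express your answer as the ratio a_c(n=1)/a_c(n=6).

a_c ∝ Z^3 · n^-4; with Z fixed, a_c ∝ n^-4.
a_c(n=1)/a_c(n=6) = (1/6)^-4 = 1296

1296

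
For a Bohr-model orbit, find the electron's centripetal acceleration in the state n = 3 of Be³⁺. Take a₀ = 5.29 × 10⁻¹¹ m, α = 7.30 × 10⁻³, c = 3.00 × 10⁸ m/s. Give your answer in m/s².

7.16 × 10²² m/s²

r = n²a₀/Z = 1.19 × 10⁻¹⁰ m, v = Zαc/n = 2.92 × 10⁶ m/s
a = v²/r = (2.92 × 10⁶)² / 1.19 × 10⁻¹⁰ = 7.16 × 10²² m/s²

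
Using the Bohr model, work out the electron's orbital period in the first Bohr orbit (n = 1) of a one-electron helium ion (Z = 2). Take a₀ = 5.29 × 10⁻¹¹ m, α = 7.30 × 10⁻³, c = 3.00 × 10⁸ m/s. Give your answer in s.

r = n²a₀/Z = 1²·5.29 × 10⁻¹¹/2 = 2.65 × 10⁻¹¹ m
v = Zαc/n = 2·0.00730·3.00 × 10⁸/1 = 4.38 × 10⁶ m/s
T = 2πr/v = 3.79 × 10⁻¹⁷ s

3.79 × 10⁻¹⁷ s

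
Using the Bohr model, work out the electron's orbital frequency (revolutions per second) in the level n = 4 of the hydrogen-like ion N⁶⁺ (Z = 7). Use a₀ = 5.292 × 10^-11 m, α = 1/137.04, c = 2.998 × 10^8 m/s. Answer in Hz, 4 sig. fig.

r = n²a₀/Z = 1.210 × 10^-10 m, v = Zαc/n = 3.828 × 10^6 m/s
f = v/(2πr) = 5.037 × 10^15 Hz

5.037 × 10^15 Hz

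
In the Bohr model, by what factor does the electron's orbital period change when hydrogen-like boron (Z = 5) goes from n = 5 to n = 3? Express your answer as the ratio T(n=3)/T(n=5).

T ∝ Z^-2 · n^3; with Z fixed, T ∝ n^3.
T(n=3)/T(n=5) = (3/5)^3 = 27/125

27/125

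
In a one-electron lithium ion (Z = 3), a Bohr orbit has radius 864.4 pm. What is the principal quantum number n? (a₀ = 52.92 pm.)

7

r_n = n²a₀/Z ⇒ n² = rZ/a₀ = 864.4 × 3 / 52.92 ≈ 49.00
n = 7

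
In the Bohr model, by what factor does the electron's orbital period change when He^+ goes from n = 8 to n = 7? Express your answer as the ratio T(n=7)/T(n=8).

T ∝ Z^-2 · n^3; with Z fixed, T ∝ n^3.
T(n=7)/T(n=8) = (7/8)^3 = 343/512

343/512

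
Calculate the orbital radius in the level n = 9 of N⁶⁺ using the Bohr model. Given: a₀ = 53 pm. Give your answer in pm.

610 pm

r_n = n²a₀/Z = 9² × 53 / 7
    = 81 × 53 / 7 = 610 pm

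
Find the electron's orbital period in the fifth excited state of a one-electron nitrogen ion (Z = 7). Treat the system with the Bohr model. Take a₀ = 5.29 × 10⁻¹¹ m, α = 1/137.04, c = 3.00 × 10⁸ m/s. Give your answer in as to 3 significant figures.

r = n²a₀/Z = 6²·5.29 × 10⁻¹¹/7 = 2.72 × 10⁻¹⁰ m
v = Zαc/n = 7·0.00730·3.00 × 10⁸/6 = 2.55 × 10⁶ m/s
T = 2πr/v = 6.69 × 10⁻¹⁶ s = 669 as

669 as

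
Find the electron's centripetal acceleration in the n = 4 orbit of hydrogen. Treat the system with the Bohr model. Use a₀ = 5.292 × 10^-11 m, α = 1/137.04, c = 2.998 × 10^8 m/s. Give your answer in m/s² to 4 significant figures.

r = n²a₀/Z = 8.467 × 10^-10 m, v = Zαc/n = 5.469 × 10^5 m/s
a = v²/r = (5.469 × 10^5)² / 8.467 × 10^-10 = 3.533 × 10^20 m/s²

3.533 × 10^20 m/s²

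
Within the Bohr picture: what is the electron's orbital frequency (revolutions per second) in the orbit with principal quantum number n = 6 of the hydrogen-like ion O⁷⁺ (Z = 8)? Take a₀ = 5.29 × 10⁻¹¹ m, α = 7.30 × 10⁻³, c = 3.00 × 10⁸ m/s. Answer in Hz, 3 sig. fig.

1.95 × 10¹⁵ Hz

r = n²a₀/Z = 2.38 × 10⁻¹⁰ m, v = Zαc/n = 2.92 × 10⁶ m/s
f = v/(2πr) = 1.95 × 10¹⁵ Hz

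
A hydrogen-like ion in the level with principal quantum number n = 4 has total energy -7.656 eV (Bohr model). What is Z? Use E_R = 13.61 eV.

3

E_n = −E_R Z²/n² ⇒ Z² = −E_n n²/E_R = 7.656 × 4² / 13.61 ≈ 9.00
Z = 3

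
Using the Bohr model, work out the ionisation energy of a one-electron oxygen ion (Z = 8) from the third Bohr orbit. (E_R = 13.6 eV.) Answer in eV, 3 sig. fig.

96.7 eV

E_n = −E_R·Z²/n² = −13.6 × 8²/3² eV = -96.7 eV
Ionisation energy = −E_n = 96.7 eV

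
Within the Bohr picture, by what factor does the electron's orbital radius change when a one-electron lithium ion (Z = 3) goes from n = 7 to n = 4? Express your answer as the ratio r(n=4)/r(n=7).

r ∝ Z^-1 · n^2; with Z fixed, r ∝ n^2.
r(n=4)/r(n=7) = (4/7)^2 = 16/49

16/49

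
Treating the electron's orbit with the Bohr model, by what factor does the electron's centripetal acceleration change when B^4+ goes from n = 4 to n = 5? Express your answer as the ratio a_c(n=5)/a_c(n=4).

256/625

a_c ∝ Z^3 · n^-4; with Z fixed, a_c ∝ n^-4.
a_c(n=5)/a_c(n=4) = (5/4)^-4 = 256/625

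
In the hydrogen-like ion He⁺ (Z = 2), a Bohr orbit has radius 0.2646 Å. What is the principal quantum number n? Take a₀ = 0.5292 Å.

1

r_n = n²a₀/Z ⇒ n² = rZ/a₀ = 0.2646 × 2 / 0.5292 ≈ 1.00
n = 1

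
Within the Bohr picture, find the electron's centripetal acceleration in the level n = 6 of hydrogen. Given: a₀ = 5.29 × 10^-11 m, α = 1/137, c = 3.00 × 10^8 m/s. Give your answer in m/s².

6.99 × 10^19 m/s²

r = n²a₀/Z = 1.90 × 10^-9 m, v = Zαc/n = 3.65 × 10^5 m/s
a = v²/r = (3.65 × 10^5)² / 1.90 × 10^-9 = 6.99 × 10^19 m/s²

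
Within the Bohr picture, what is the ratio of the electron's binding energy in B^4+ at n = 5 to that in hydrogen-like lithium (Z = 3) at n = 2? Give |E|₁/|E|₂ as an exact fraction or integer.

|E| ∝ Z^2 · n^-2
|E|₁/|E|₂ = (5/3)^2 · (5/2)^-2 = 4/9

4/9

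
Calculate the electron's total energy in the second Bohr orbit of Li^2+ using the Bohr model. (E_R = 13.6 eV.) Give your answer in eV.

-30.6 eV

E_n = −E_R·Z²/n² = −13.6 × 3²/2² = -30.6 eV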